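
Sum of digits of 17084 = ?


1 + 7 + 0 + 8 + 4 = 20


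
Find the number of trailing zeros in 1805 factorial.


floor(1805/5) = 361
floor(1805/25) = 72
floor(1805/125) = 14
floor(1805/625) = 2
Total = 449

449 trailing zeros


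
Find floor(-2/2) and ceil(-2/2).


-2/2 = -1.0000
floor = -1
ceil = -1

floor = -1, ceil = -1


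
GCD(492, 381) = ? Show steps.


492 = 1 * 381 + 111
381 = 3 * 111 + 48
111 = 2 * 48 + 15
48 = 3 * 15 + 3
15 = 5 * 3 + 0
GCD = 3


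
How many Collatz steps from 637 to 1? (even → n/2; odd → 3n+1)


637 → 1912 → 956 → 478 → 239 → 718 → 359 → 1078 → 539 → 1618 → 809 → 2428 → 1214 → 607 → 1822 → 911 → 2734 → 1367 → 4102 → 2051 → 6154 → 3077 → 9232 → 4616 → 2308 → 1154 → 577 → 1732 → 866 → 433 → 1300 → 650 → 325 → 976 → 488 → 244 → 122 → 61 → 184 → 92 → 46 → 23 → 70 → 35 → 106 → 53 → 160 → 80 → 40 → 20 → 10 → 5 → 16 → 8 → 4 → 2 → 1
Total steps = 56

56 steps


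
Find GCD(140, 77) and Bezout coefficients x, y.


Tabular extended Euclidean (each row: r = 140*s + 77*t):
r=140, s=1, t=0
r=77, s=0, t=1
q=1: r=63, s=1, t=-1   [140*(1) + 77*(-1) = 63]
q=1: r=14, s=-1, t=2   [140*(-1) + 77*(2) = 14]
q=4: r=7, s=5, t=-9   [140*(5) + 77*(-9) = 7]
q=2: r=0, s=-11, t=20   [140*(-11) + 77*(20) = 0]
GCD = 7; from the row with r=7: x=5, y=-9
Check: 140*(5) + 77*(-9) = 700 - 693 = 7

GCD = 7, x = 5, y = -9


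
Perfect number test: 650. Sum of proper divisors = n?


Proper divisors of 650: 1, 2, 5, 10, 13, 25, 26, 50, 65, 130, 325
Sum = 1 + 2 + 5 + 10 + 13 + 25 + 26 + 50 + 65 + 130 + 325 = 652

No, 650 is not perfect (652 ≠ 650)


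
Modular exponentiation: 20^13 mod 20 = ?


20^1 mod 20 = 0
20^2 mod 20 = 0
20^3 mod 20 = 0
20^4 mod 20 = 0
20^5 mod 20 = 0
20^6 mod 20 = 0
20^7 mod 20 = 0
20^8 mod 20 = 0
20^9 mod 20 = 0
20^10 mod 20 = 0
20^11 mod 20 = 0
20^12 mod 20 = 0
20^13 mod 20 = 0


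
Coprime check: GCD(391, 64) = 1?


Euclidean algorithm:
391 = 6 * 64 + 7
64 = 9 * 7 + 1
7 = 7 * 1 + 0
GCD(391, 64) = 1

Yes, coprime (GCD = 1)


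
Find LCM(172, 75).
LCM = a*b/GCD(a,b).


GCD(172, 75) = 1
LCM = 172*75/1 = 12900/1 = 12900

LCM = 12900


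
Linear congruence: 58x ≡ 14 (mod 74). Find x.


GCD(58, 74) = 2 divides 14
Divide: 29x ≡ 7 (mod 37)
x ≡ 13 (mod 37)


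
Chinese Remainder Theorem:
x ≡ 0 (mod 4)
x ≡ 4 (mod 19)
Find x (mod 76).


M = 4*19 = 76
M1 = M/4 = 19, M2 = M/19 = 4
M1^(-1) mod 4 = 3, M2^(-1) mod 19 = 5
x = 0*19*3 + 4*4*5 = 80
80 mod 76 = 4
Check: 4 mod 4 = 0 ✓, 4 mod 19 = 4 ✓

x ≡ 4 (mod 76)


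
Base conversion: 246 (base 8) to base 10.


246 (base 8) = 166 (decimal)
166 (decimal) = 166 (base 10)


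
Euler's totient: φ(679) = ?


679 = 7 × 97
Prime factors: 7, 97
φ(679) = 679 × (1-1/7) × (1-1/97)
= 679 × 6/7 × 96/97 = 576

φ(679) = 576


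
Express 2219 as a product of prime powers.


2219 / 7 = 317
317 / 317 = 1
2219 = 7 × 317


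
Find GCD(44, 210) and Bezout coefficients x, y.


Tabular extended Euclidean (each row: r = 44*s + 210*t):
r=44, s=1, t=0
r=210, s=0, t=1
q=0: r=44, s=1, t=0   [44*(1) + 210*(0) = 44]
q=4: r=34, s=-4, t=1   [44*(-4) + 210*(1) = 34]
q=1: r=10, s=5, t=-1   [44*(5) + 210*(-1) = 10]
q=3: r=4, s=-19, t=4   [44*(-19) + 210*(4) = 4]
q=2: r=2, s=43, t=-9   [44*(43) + 210*(-9) = 2]
q=2: r=0, s=-105, t=22   [44*(-105) + 210*(22) = 0]
GCD = 2; from the row with r=2: x=43, y=-9
Check: 44*(43) + 210*(-9) = 1892 - 1890 = 2

GCD = 2, x = 43, y = -9


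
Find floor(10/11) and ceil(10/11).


10/11 = 0.9091
floor = 0
ceil = 1

floor = 0, ceil = 1


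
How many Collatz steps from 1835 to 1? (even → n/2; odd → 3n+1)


1835 → 5506 → 2753 → 8260 → 4130 → 2065 → 6196 → 3098 → 1549 → 4648 → 2324 → 1162 → 581 → 1744 → 872 → 436 → 218 → 109 → 328 → 164 → 82 → 41 → 124 → 62 → 31 → 94 → 47 → 142 → 71 → 214 → 107 → 322 → 161 → 484 → 242 → 121 → 364 → 182 → 91 → 274 → 137 → 412 → 206 → 103 → 310 → 155 → 466 → 233 → 700 → 350 → 175 → 526 → 263 → 790 → 395 → 1186 → 593 → 1780 → 890 → 445 → 1336 → 668 → 334 → 167 → 502 → 251 → 754 → 377 → 1132 → 566 → 283 → 850 → 425 → 1276 → 638 → 319 → 958 → 479 → 1438 → 719 → 2158 → 1079 → 3238 → 1619 → 4858 → 2429 → 7288 → 3644 → 1822 → 911 → 2734 → 1367 → 4102 → 2051 → 6154 → 3077 → 9232 → 4616 → 2308 → 1154 → 577 → 1732 → 866 → 433 → 1300 → 650 → 325 → 976 → 488 → 244 → 122 → 61 → 184 → 92 → 46 → 23 → 70 → 35 → 106 → 53 → 160 → 80 → 40 → 20 → 10 → 5 → 16 → 8 → 4 → 2 → 1
Total steps = 130

130 steps


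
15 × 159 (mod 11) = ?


15 × 159 = 2385
2385 mod 11 = 9


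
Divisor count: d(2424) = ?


2424 = 2^3 × 3^1 × 101^1
d(2424) = (3+1) × (1+1) × (1+1) = 16

16 divisors


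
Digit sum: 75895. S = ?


7 + 5 + 8 + 9 + 5 = 34


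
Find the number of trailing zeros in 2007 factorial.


floor(2007/5) = 401
floor(2007/25) = 80
floor(2007/125) = 16
floor(2007/625) = 3
Total = 500

500 trailing zeros


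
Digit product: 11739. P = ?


1 × 1 × 7 × 3 × 9 = 189


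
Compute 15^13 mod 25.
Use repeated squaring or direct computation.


15^1 mod 25 = 15
15^2 mod 25 = 0
15^3 mod 25 = 0
15^4 mod 25 = 0
15^5 mod 25 = 0
15^6 mod 25 = 0
15^7 mod 25 = 0
15^8 mod 25 = 0
15^9 mod 25 = 0
15^10 mod 25 = 0
15^11 mod 25 = 0
15^12 mod 25 = 0
15^13 mod 25 = 0


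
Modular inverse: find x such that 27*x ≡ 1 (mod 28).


Use the extended Euclidean algorithm on (28, 27); each row r = 28*s + 27*t:
r=28, s=1, t=0
r=27, s=0, t=1
q=1: r=1, s=1, t=-1   [28*(1) + 27*(-1) = 1]
q=27: r=0, s=-27, t=28   [28*(-27) + 27*(28) = 0]
GCD = 1 with t = -1, so 27*(-1) ≡ 1 (mod 28)
Inverse = -1 mod 28 = 27
Check: 27 * 27 = 729 ≡ 1 (mod 28)

27^(-1) ≡ 27 (mod 28)


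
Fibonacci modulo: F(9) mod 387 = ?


F(k) mod 387 for k=1..9:
1, 1, 2, 3, 5, 8, 13, 21, 34
F(9) mod 387 = 34


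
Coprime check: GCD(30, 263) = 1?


Euclidean algorithm:
263 = 8 * 30 + 23
30 = 1 * 23 + 7
23 = 3 * 7 + 2
7 = 3 * 2 + 1
2 = 2 * 1 + 0
GCD(30, 263) = 1

Yes, coprime (GCD = 1)


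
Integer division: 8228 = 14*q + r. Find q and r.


8228 = 14 * 587 + 10
Check: 8218 + 10 = 8228

q = 587, r = 10


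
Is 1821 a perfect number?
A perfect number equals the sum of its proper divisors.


Proper divisors of 1821: 1, 3, 607
Sum = 1 + 3 + 607 = 611

No, 1821 is not perfect (611 ≠ 1821)


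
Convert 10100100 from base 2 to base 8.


10100100 (base 2) = 164 (decimal)
164 (decimal) = 244 (base 8)


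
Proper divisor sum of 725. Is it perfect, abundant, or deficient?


Proper divisors: 1, 5, 25, 29, 145
Sum = 1 + 5 + 25 + 29 + 145 = 205
205 < 725 → deficient

s(725) = 205 (deficient)


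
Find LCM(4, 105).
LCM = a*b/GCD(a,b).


GCD(4, 105) = 1
LCM = 4*105/1 = 420/1 = 420

LCM = 420


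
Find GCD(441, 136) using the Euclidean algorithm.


441 = 3 * 136 + 33
136 = 4 * 33 + 4
33 = 8 * 4 + 1
4 = 4 * 1 + 0
GCD = 1


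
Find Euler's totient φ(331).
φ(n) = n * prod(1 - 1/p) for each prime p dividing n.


331 = 331
Prime factors: 331
φ(331) = 331 × (1-1/331)
= 331 × 330/331 = 330

φ(331) = 330


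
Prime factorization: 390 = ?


390 / 2 = 195
195 / 3 = 65
65 / 5 = 13
13 / 13 = 1
390 = 2 × 3 × 5 × 13


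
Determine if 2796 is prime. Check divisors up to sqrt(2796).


2796 / 2 = 1398 (exact division)
2796 is NOT prime.

No, 2796 is not prime


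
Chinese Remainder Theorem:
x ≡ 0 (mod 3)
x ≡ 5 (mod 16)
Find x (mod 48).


M = 3*16 = 48
M1 = M/3 = 16, M2 = M/16 = 3
M1^(-1) mod 3 = 1, M2^(-1) mod 16 = 11
x = 0*16*1 + 5*3*11 = 165
165 mod 48 = 21
Check: 21 mod 3 = 0 ✓, 21 mod 16 = 5 ✓

x ≡ 21 (mod 48)


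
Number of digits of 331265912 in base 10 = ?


331265912 has 9 digits in base 10
floor(log10(331265912)) + 1 = floor(8.5202) + 1 = 9

9 digits (base 10)


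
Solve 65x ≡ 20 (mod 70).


GCD(65, 70) = 5 divides 20
Divide: 13x ≡ 4 (mod 14)
x ≡ 10 (mod 14)


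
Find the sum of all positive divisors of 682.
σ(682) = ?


Divisors of 682: 1, 2, 11, 22, 31, 62, 341, 682
Sum = 1 + 2 + 11 + 22 + 31 + 62 + 341 + 682 = 1152

σ(682) = 1152


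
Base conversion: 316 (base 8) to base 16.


316 (base 8) = 206 (decimal)
206 (decimal) = CE (base 16)


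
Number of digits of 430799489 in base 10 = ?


430799489 has 9 digits in base 10
floor(log10(430799489)) + 1 = floor(8.6343) + 1 = 9

9 digits (base 10)


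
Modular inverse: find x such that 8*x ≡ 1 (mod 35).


Use the extended Euclidean algorithm on (35, 8); each row r = 35*s + 8*t:
r=35, s=1, t=0
r=8, s=0, t=1
q=4: r=3, s=1, t=-4   [35*(1) + 8*(-4) = 3]
q=2: r=2, s=-2, t=9   [35*(-2) + 8*(9) = 2]
q=1: r=1, s=3, t=-13   [35*(3) + 8*(-13) = 1]
q=2: r=0, s=-8, t=35   [35*(-8) + 8*(35) = 0]
GCD = 1 with t = -13, so 8*(-13) ≡ 1 (mod 35)
Inverse = -13 mod 35 = 22
Check: 8 * 22 = 176 ≡ 1 (mod 35)

8^(-1) ≡ 22 (mod 35)


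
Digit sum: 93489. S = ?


9 + 3 + 4 + 8 + 9 = 33


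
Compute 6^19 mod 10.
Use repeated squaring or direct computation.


6^1 mod 10 = 6
6^2 mod 10 = 6
6^3 mod 10 = 6
6^4 mod 10 = 6
6^5 mod 10 = 6
6^6 mod 10 = 6
6^7 mod 10 = 6
6^8 mod 10 = 6
6^9 mod 10 = 6
6^10 mod 10 = 6
6^11 mod 10 = 6
6^12 mod 10 = 6
6^13 mod 10 = 6
6^14 mod 10 = 6
6^15 mod 10 = 6
6^16 mod 10 = 6
6^17 mod 10 = 6
6^18 mod 10 = 6
6^19 mod 10 = 6


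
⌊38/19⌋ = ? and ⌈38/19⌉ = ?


38/19 = 2.0000
floor = 2
ceil = 2

floor = 2, ceil = 2


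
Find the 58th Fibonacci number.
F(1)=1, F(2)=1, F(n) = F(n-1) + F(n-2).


Sequence: 1, 1, 2, 3, 5, 8, 13, 21, 34, 55, 89, 144, 233, 377, 610, 987, 1597, 2584, 4181, 6765, 10946, 17711, 28657, 46368, 75025, 121393, 196418, 317811, 514229, 832040, 1346269, 2178309, 3524578, 5702887, 9227465, 14930352, 24157817, 39088169, 63245986, 102334155, 165580141, 267914296, 433494437, 701408733, 1134903170, 1836311903, 2971215073, 4807526976, 7778742049, 12586269025, 20365011074, 32951280099, 53316291173, 86267571272, 139583862445, 225851433717, 365435296162, 591286729879
F(58) = 591286729879


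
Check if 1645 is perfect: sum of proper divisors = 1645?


Proper divisors of 1645: 1, 5, 7, 35, 47, 235, 329
Sum = 1 + 5 + 7 + 35 + 47 + 235 + 329 = 659

No, 1645 is not perfect (659 ≠ 1645)


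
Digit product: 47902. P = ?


4 × 7 × 9 × 0 × 2 = 0


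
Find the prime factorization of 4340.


4340 / 2 = 2170
2170 / 2 = 1085
1085 / 5 = 217
217 / 7 = 31
31 / 31 = 1
4340 = 2^2 × 5 × 7 × 31


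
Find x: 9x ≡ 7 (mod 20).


GCD(9, 20) = 1, unique solution
a^(-1) mod 20 = 9
x = 9 * 7 mod 20 = 3

x ≡ 3 (mod 20)


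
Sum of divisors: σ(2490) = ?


Divisors of 2490: 1, 2, 3, 5, 6, 10, 15, 30, 83, 166, 249, 415, 498, 830, 1245, 2490
Sum = 1 + 2 + 3 + 5 + 6 + 10 + 15 + 30 + 83 + 166 + 249 + 415 + 498 + 830 + 1245 + 2490 = 6048

σ(2490) = 6048


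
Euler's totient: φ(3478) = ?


3478 = 2 × 37 × 47
Prime factors: 2, 37, 47
φ(3478) = 3478 × (1-1/2) × (1-1/37) × (1-1/47)
= 3478 × 1/2 × 36/37 × 46/47 = 1656

φ(3478) = 1656


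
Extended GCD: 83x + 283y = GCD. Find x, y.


Tabular extended Euclidean (each row: r = 83*s + 283*t):
r=83, s=1, t=0
r=283, s=0, t=1
q=0: r=83, s=1, t=0   [83*(1) + 283*(0) = 83]
q=3: r=34, s=-3, t=1   [83*(-3) + 283*(1) = 34]
q=2: r=15, s=7, t=-2   [83*(7) + 283*(-2) = 15]
q=2: r=4, s=-17, t=5   [83*(-17) + 283*(5) = 4]
q=3: r=3, s=58, t=-17   [83*(58) + 283*(-17) = 3]
q=1: r=1, s=-75, t=22   [83*(-75) + 283*(22) = 1]
q=3: r=0, s=283, t=-83   [83*(283) + 283*(-83) = 0]
GCD = 1; from the row with r=1: x=-75, y=22
Check: 83*(-75) + 283*(22) = -6225 + 6226 = 1

GCD = 1, x = -75, y = 22


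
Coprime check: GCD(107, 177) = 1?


Euclidean algorithm:
177 = 1 * 107 + 70
107 = 1 * 70 + 37
70 = 1 * 37 + 33
37 = 1 * 33 + 4
33 = 8 * 4 + 1
4 = 4 * 1 + 0
GCD(107, 177) = 1

Yes, coprime (GCD = 1)


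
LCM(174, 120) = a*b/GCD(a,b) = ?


GCD(174, 120) = 6
LCM = 174*120/6 = 20880/6 = 3480

LCM = 3480


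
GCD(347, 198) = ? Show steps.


347 = 1 * 198 + 149
198 = 1 * 149 + 49
149 = 3 * 49 + 2
49 = 24 * 2 + 1
2 = 2 * 1 + 0
GCD = 1


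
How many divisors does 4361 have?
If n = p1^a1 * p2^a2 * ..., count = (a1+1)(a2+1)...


4361 = 7^2 × 89^1
d(4361) = (2+1) × (1+1) = 6

6 divisors


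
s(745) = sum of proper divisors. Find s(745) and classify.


Proper divisors: 1, 5, 149
Sum = 1 + 5 + 149 = 155
155 < 745 → deficient

s(745) = 155 (deficient)


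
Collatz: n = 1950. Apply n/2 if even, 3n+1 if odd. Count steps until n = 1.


1950 → 975 → 2926 → 1463 → 4390 → 2195 → 6586 → 3293 → 9880 → 4940 → 2470 → 1235 → 3706 → 1853 → 5560 → 2780 → 1390 → 695 → 2086 → 1043 → 3130 → 1565 → 4696 → 2348 → 1174 → 587 → 1762 → 881 → 2644 → 1322 → 661 → 1984 → 992 → 496 → 248 → 124 → 62 → 31 → 94 → 47 → 142 → 71 → 214 → 107 → 322 → 161 → 484 → 242 → 121 → 364 → 182 → 91 → 274 → 137 → 412 → 206 → 103 → 310 → 155 → 466 → 233 → 700 → 350 → 175 → 526 → 263 → 790 → 395 → 1186 → 593 → 1780 → 890 → 445 → 1336 → 668 → 334 → 167 → 502 → 251 → 754 → 377 → 1132 → 566 → 283 → 850 → 425 → 1276 → 638 → 319 → 958 → 479 → 1438 → 719 → 2158 → 1079 → 3238 → 1619 → 4858 → 2429 → 7288 → 3644 → 1822 → 911 → 2734 → 1367 → 4102 → 2051 → 6154 → 3077 → 9232 → 4616 → 2308 → 1154 → 577 → 1732 → 866 → 433 → 1300 → 650 → 325 → 976 → 488 → 244 → 122 → 61 → 184 → 92 → 46 → 23 → 70 → 35 → 106 → 53 → 160 → 80 → 40 → 20 → 10 → 5 → 16 → 8 → 4 → 2 → 1
Total steps = 143

143 steps


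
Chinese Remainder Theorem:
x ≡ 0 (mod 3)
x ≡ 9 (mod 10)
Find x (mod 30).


M = 3*10 = 30
M1 = M/3 = 10, M2 = M/10 = 3
M1^(-1) mod 3 = 1, M2^(-1) mod 10 = 7
x = 0*10*1 + 9*3*7 = 189
189 mod 30 = 9
Check: 9 mod 3 = 0 ✓, 9 mod 10 = 9 ✓

x ≡ 9 (mod 30)


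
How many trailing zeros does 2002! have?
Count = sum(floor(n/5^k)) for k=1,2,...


floor(2002/5) = 400
floor(2002/25) = 80
floor(2002/125) = 16
floor(2002/625) = 3
Total = 499

499 trailing zeros


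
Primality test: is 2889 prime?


2889 / 3 = 963 (exact division)
2889 is NOT prime.

No, 2889 is not prime


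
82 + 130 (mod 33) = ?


82 + 130 = 212
212 mod 33 = 14


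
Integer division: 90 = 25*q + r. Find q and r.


90 = 25 * 3 + 15
Check: 75 + 15 = 90

q = 3, r = 15


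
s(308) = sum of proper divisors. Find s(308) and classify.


Proper divisors: 1, 2, 4, 7, 11, 14, 22, 28, 44, 77, 154
Sum = 1 + 2 + 4 + 7 + 11 + 14 + 22 + 28 + 44 + 77 + 154 = 364
364 > 308 → abundant

s(308) = 364 (abundant)


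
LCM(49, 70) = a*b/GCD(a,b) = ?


GCD(49, 70) = 7
LCM = 49*70/7 = 3430/7 = 490

LCM = 490


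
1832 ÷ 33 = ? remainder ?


1832 = 33 * 55 + 17
Check: 1815 + 17 = 1832

q = 55, r = 17


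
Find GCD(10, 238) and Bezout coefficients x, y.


Tabular extended Euclidean (each row: r = 10*s + 238*t):
r=10, s=1, t=0
r=238, s=0, t=1
q=0: r=10, s=1, t=0   [10*(1) + 238*(0) = 10]
q=23: r=8, s=-23, t=1   [10*(-23) + 238*(1) = 8]
q=1: r=2, s=24, t=-1   [10*(24) + 238*(-1) = 2]
q=4: r=0, s=-119, t=5   [10*(-119) + 238*(5) = 0]
GCD = 2; from the row with r=2: x=24, y=-1
Check: 10*(24) + 238*(-1) = 240 - 238 = 2

GCD = 2, x = 24, y = -1


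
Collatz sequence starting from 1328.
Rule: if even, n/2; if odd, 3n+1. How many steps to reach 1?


1328 → 664 → 332 → 166 → 83 → 250 → 125 → 376 → 188 → 94 → 47 → 142 → 71 → 214 → 107 → 322 → 161 → 484 → 242 → 121 → 364 → 182 → 91 → 274 → 137 → 412 → 206 → 103 → 310 → 155 → 466 → 233 → 700 → 350 → 175 → 526 → 263 → 790 → 395 → 1186 → 593 → 1780 → 890 → 445 → 1336 → 668 → 334 → 167 → 502 → 251 → 754 → 377 → 1132 → 566 → 283 → 850 → 425 → 1276 → 638 → 319 → 958 → 479 → 1438 → 719 → 2158 → 1079 → 3238 → 1619 → 4858 → 2429 → 7288 → 3644 → 1822 → 911 → 2734 → 1367 → 4102 → 2051 → 6154 → 3077 → 9232 → 4616 → 2308 → 1154 → 577 → 1732 → 866 → 433 → 1300 → 650 → 325 → 976 → 488 → 244 → 122 → 61 → 184 → 92 → 46 → 23 → 70 → 35 → 106 → 53 → 160 → 80 → 40 → 20 → 10 → 5 → 16 → 8 → 4 → 2 → 1
Total steps = 114

114 steps


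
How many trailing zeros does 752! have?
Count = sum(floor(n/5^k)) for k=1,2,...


floor(752/5) = 150
floor(752/25) = 30
floor(752/125) = 6
floor(752/625) = 1
Total = 187

187 trailing zeros


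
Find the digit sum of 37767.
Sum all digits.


3 + 7 + 7 + 6 + 7 = 30


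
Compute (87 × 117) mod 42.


87 × 117 = 10179
10179 mod 42 = 15


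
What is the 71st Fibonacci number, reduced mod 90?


F(k) mod 90 for k=1..71:
1, 1, 2, 3, 5, 8, 13, 21, 34, 55, 89, 54, 53, 17, 70, 87, 67, 64, 41, 15, 56, 71, 37, 18, 55, 73, 38, 21, 59, 80, 49, 39, 88, 37, 35, 72, 17, 89, 16, 15, 31, 46, 77, 33, 20, 53, 73, 36, 19, 55, 74, 39, 23, 62, 85, 57, 52, 19, 71, 0, 71, 71, 52, 33, 85, 28, 23, 51, 74, 35, 19
F(71) mod 90 = 19


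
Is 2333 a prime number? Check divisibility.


Check divisors up to sqrt(2333) = 48.3011
No divisors found.
2333 is prime.

Yes, 2333 is prime


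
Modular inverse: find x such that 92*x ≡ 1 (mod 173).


Use the extended Euclidean algorithm on (173, 92); each row r = 173*s + 92*t:
r=173, s=1, t=0
r=92, s=0, t=1
q=1: r=81, s=1, t=-1   [173*(1) + 92*(-1) = 81]
q=1: r=11, s=-1, t=2   [173*(-1) + 92*(2) = 11]
q=7: r=4, s=8, t=-15   [173*(8) + 92*(-15) = 4]
q=2: r=3, s=-17, t=32   [173*(-17) + 92*(32) = 3]
q=1: r=1, s=25, t=-47   [173*(25) + 92*(-47) = 1]
q=3: r=0, s=-92, t=173   [173*(-92) + 92*(173) = 0]
GCD = 1 with t = -47, so 92*(-47) ≡ 1 (mod 173)
Inverse = -47 mod 173 = 126
Check: 92 * 126 = 11592 ≡ 1 (mod 173)

92^(-1) ≡ 126 (mod 173)


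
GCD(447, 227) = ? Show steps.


447 = 1 * 227 + 220
227 = 1 * 220 + 7
220 = 31 * 7 + 3
7 = 2 * 3 + 1
3 = 3 * 1 + 0
GCD = 1


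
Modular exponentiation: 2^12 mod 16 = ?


2^1 mod 16 = 2
2^2 mod 16 = 4
2^3 mod 16 = 8
2^4 mod 16 = 0
2^5 mod 16 = 0
2^6 mod 16 = 0
2^7 mod 16 = 0
2^8 mod 16 = 0
2^9 mod 16 = 0
2^10 mod 16 = 0
2^11 mod 16 = 0
2^12 mod 16 = 0


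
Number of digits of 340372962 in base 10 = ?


340372962 has 9 digits in base 10
floor(log10(340372962)) + 1 = floor(8.5320) + 1 = 9

9 digits (base 10)


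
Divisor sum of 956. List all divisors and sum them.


Divisors of 956: 1, 2, 4, 239, 478, 956
Sum = 1 + 2 + 4 + 239 + 478 + 956 = 1680

σ(956) = 1680


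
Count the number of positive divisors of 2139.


2139 = 3^1 × 23^1 × 31^1
d(2139) = (1+1) × (1+1) × (1+1) = 8

8 divisors


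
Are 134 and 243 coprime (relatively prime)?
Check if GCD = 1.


Euclidean algorithm:
243 = 1 * 134 + 109
134 = 1 * 109 + 25
109 = 4 * 25 + 9
25 = 2 * 9 + 7
9 = 1 * 7 + 2
7 = 3 * 2 + 1
2 = 2 * 1 + 0
GCD(134, 243) = 1

Yes, coprime (GCD = 1)


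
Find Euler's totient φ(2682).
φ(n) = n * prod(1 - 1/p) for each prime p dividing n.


2682 = 2 × 3^2 × 149
Prime factors: 2, 3, 149
φ(2682) = 2682 × (1-1/2) × (1-1/3) × (1-1/149)
= 2682 × 1/2 × 2/3 × 148/149 = 888

φ(2682) = 888


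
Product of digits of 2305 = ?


2 × 3 × 0 × 5 = 0


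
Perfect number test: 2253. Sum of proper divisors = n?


Proper divisors of 2253: 1, 3, 751
Sum = 1 + 3 + 751 = 755

No, 2253 is not perfect (755 ≠ 2253)


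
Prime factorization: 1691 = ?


1691 / 19 = 89
89 / 89 = 1
1691 = 19 × 89


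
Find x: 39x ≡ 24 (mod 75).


GCD(39, 75) = 3 divides 24
Divide: 13x ≡ 8 (mod 25)
x ≡ 16 (mod 25)


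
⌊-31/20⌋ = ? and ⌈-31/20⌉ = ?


-31/20 = -1.5500
floor = -2
ceil = -1

floor = -2, ceil = -1


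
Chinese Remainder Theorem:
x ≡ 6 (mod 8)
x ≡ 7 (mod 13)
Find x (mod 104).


M = 8*13 = 104
M1 = M/8 = 13, M2 = M/13 = 8
M1^(-1) mod 8 = 5, M2^(-1) mod 13 = 5
x = 6*13*5 + 7*8*5 = 670
670 mod 104 = 46
Check: 46 mod 8 = 6 ✓, 46 mod 13 = 7 ✓

x ≡ 46 (mod 104)


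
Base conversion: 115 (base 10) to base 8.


115 (base 10) = 115 (decimal)
115 (decimal) = 163 (base 8)


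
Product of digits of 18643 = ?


1 × 8 × 6 × 4 × 3 = 576


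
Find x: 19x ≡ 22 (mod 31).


GCD(19, 31) = 1, unique solution
a^(-1) mod 31 = 18
x = 18 * 22 mod 31 = 24

x ≡ 24 (mod 31)


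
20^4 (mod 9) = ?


20^1 mod 9 = 2
20^2 mod 9 = 4
20^3 mod 9 = 8
20^4 mod 9 = 7


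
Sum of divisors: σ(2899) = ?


Divisors of 2899: 1, 13, 223, 2899
Sum = 1 + 13 + 223 + 2899 = 3136

σ(2899) = 3136


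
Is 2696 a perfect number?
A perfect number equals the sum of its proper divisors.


Proper divisors of 2696: 1, 2, 4, 8, 337, 674, 1348
Sum = 1 + 2 + 4 + 8 + 337 + 674 + 1348 = 2374

No, 2696 is not perfect (2374 ≠ 2696)


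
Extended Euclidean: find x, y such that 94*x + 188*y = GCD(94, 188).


Tabular extended Euclidean (each row: r = 94*s + 188*t):
r=94, s=1, t=0
r=188, s=0, t=1
q=0: r=94, s=1, t=0   [94*(1) + 188*(0) = 94]
q=2: r=0, s=-2, t=1   [94*(-2) + 188*(1) = 0]
GCD = 94; from the row with r=94: x=1, y=0
Check: 94*(1) + 188*(0) = 94 + 0 = 94

GCD = 94, x = 1, y = 0


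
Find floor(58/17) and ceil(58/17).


58/17 = 3.4118
floor = 3
ceil = 4

floor = 3, ceil = 4


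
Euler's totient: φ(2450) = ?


2450 = 2 × 5^2 × 7^2
Prime factors: 2, 5, 7
φ(2450) = 2450 × (1-1/2) × (1-1/5) × (1-1/7)
= 2450 × 1/2 × 4/5 × 6/7 = 840

φ(2450) = 840


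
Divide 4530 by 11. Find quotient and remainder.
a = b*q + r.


4530 = 11 * 411 + 9
Check: 4521 + 9 = 4530

q = 411, r = 9


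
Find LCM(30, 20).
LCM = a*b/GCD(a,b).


GCD(30, 20) = 10
LCM = 30*20/10 = 600/10 = 60

LCM = 60


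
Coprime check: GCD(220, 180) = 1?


Euclidean algorithm:
220 = 1 * 180 + 40
180 = 4 * 40 + 20
40 = 2 * 20 + 0
GCD(220, 180) = 20

No, not coprime (GCD = 20)


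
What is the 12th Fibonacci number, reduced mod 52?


F(k) mod 52 for k=1..12:
1, 1, 2, 3, 5, 8, 13, 21, 34, 3, 37, 40
F(12) mod 52 = 40


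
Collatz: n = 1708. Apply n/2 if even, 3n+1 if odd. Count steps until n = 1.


1708 → 854 → 427 → 1282 → 641 → 1924 → 962 → 481 → 1444 → 722 → 361 → 1084 → 542 → 271 → 814 → 407 → 1222 → 611 → 1834 → 917 → 2752 → 1376 → 688 → 344 → 172 → 86 → 43 → 130 → 65 → 196 → 98 → 49 → 148 → 74 → 37 → 112 → 56 → 28 → 14 → 7 → 22 → 11 → 34 → 17 → 52 → 26 → 13 → 40 → 20 → 10 → 5 → 16 → 8 → 4 → 2 → 1
Total steps = 55

55 steps


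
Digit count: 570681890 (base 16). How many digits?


570681890 in base 16 = 2203EA22
Number of digits = 8

8 digits (base 16)


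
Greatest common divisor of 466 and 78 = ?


466 = 5 * 78 + 76
78 = 1 * 76 + 2
76 = 38 * 2 + 0
GCD = 2


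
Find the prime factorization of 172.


172 / 2 = 86
86 / 2 = 43
43 / 43 = 1
172 = 2^2 × 43


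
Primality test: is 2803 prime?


Check divisors up to sqrt(2803) = 52.9434
No divisors found.
2803 is prime.

Yes, 2803 is prime


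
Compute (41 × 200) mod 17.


41 × 200 = 8200
8200 mod 17 = 6


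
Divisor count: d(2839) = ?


2839 = 17^1 × 167^1
d(2839) = (1+1) × (1+1) = 4

4 divisors


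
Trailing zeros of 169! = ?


floor(169/5) = 33
floor(169/25) = 6
floor(169/125) = 1
Total = 40

40 trailing zeros


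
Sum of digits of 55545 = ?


5 + 5 + 5 + 4 + 5 = 24


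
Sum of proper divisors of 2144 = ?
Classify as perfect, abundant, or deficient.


Proper divisors: 1, 2, 4, 8, 16, 32, 67, 134, 268, 536, 1072
Sum = 1 + 2 + 4 + 8 + 16 + 32 + 67 + 134 + 268 + 536 + 1072 = 2140
2140 < 2144 → deficient

s(2144) = 2140 (deficient)


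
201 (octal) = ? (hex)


201 (base 8) = 129 (decimal)
129 (decimal) = 81 (base 16)


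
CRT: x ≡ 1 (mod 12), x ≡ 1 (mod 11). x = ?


M = 12*11 = 132
M1 = M/12 = 11, M2 = M/11 = 12
M1^(-1) mod 12 = 11, M2^(-1) mod 11 = 1
x = 1*11*11 + 1*12*1 = 133
133 mod 132 = 1
Check: 1 mod 12 = 1 ✓, 1 mod 11 = 1 ✓

x ≡ 1 (mod 132)


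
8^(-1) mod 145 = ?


Use the extended Euclidean algorithm on (145, 8); each row r = 145*s + 8*t:
r=145, s=1, t=0
r=8, s=0, t=1
q=18: r=1, s=1, t=-18   [145*(1) + 8*(-18) = 1]
q=8: r=0, s=-8, t=145   [145*(-8) + 8*(145) = 0]
GCD = 1 with t = -18, so 8*(-18) ≡ 1 (mod 145)
Inverse = -18 mod 145 = 127
Check: 8 * 127 = 1016 ≡ 1 (mod 145)

8^(-1) ≡ 127 (mod 145)


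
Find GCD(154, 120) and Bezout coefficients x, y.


Tabular extended Euclidean (each row: r = 154*s + 120*t):
r=154, s=1, t=0
r=120, s=0, t=1
q=1: r=34, s=1, t=-1   [154*(1) + 120*(-1) = 34]
q=3: r=18, s=-3, t=4   [154*(-3) + 120*(4) = 18]
q=1: r=16, s=4, t=-5   [154*(4) + 120*(-5) = 16]
q=1: r=2, s=-7, t=9   [154*(-7) + 120*(9) = 2]
q=8: r=0, s=60, t=-77   [154*(60) + 120*(-77) = 0]
GCD = 2; from the row with r=2: x=-7, y=9
Check: 154*(-7) + 120*(9) = -1078 + 1080 = 2

GCD = 2, x = -7, y = 9


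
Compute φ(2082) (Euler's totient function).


2082 = 2 × 3 × 347
Prime factors: 2, 3, 347
φ(2082) = 2082 × (1-1/2) × (1-1/3) × (1-1/347)
= 2082 × 1/2 × 2/3 × 346/347 = 692

φ(2082) = 692


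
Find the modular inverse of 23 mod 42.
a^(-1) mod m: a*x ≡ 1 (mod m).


Use the extended Euclidean algorithm on (42, 23); each row r = 42*s + 23*t:
r=42, s=1, t=0
r=23, s=0, t=1
q=1: r=19, s=1, t=-1   [42*(1) + 23*(-1) = 19]
q=1: r=4, s=-1, t=2   [42*(-1) + 23*(2) = 4]
q=4: r=3, s=5, t=-9   [42*(5) + 23*(-9) = 3]
q=1: r=1, s=-6, t=11   [42*(-6) + 23*(11) = 1]
q=3: r=0, s=23, t=-42   [42*(23) + 23*(-42) = 0]
GCD = 1 with t = 11, so 23*(11) ≡ 1 (mod 42)
Inverse = 11 mod 42 = 11
Check: 23 * 11 = 253 ≡ 1 (mod 42)

23^(-1) ≡ 11 (mod 42)


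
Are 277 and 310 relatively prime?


Euclidean algorithm:
310 = 1 * 277 + 33
277 = 8 * 33 + 13
33 = 2 * 13 + 7
13 = 1 * 7 + 6
7 = 1 * 6 + 1
6 = 6 * 1 + 0
GCD(277, 310) = 1

Yes, coprime (GCD = 1)


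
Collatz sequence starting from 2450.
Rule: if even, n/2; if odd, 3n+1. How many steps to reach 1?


2450 → 1225 → 3676 → 1838 → 919 → 2758 → 1379 → 4138 → 2069 → 6208 → 3104 → 1552 → 776 → 388 → 194 → 97 → 292 → 146 → 73 → 220 → 110 → 55 → 166 → 83 → 250 → 125 → 376 → 188 → 94 → 47 → 142 → 71 → 214 → 107 → 322 → 161 → 484 → 242 → 121 → 364 → 182 → 91 → 274 → 137 → 412 → 206 → 103 → 310 → 155 → 466 → 233 → 700 → 350 → 175 → 526 → 263 → 790 → 395 → 1186 → 593 → 1780 → 890 → 445 → 1336 → 668 → 334 → 167 → 502 → 251 → 754 → 377 → 1132 → 566 → 283 → 850 → 425 → 1276 → 638 → 319 → 958 → 479 → 1438 → 719 → 2158 → 1079 → 3238 → 1619 → 4858 → 2429 → 7288 → 3644 → 1822 → 911 → 2734 → 1367 → 4102 → 2051 → 6154 → 3077 → 9232 → 4616 → 2308 → 1154 → 577 → 1732 → 866 → 433 → 1300 → 650 → 325 → 976 → 488 → 244 → 122 → 61 → 184 → 92 → 46 → 23 → 70 → 35 → 106 → 53 → 160 → 80 → 40 → 20 → 10 → 5 → 16 → 8 → 4 → 2 → 1
Total steps = 133

133 steps


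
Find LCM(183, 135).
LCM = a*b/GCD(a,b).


GCD(183, 135) = 3
LCM = 183*135/3 = 24705/3 = 8235

LCM = 8235


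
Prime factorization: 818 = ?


818 / 2 = 409
409 / 409 = 1
818 = 2 × 409


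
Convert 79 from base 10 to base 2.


79 (base 10) = 79 (decimal)
79 (decimal) = 1001111 (base 2)


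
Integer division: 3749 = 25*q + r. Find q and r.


3749 = 25 * 149 + 24
Check: 3725 + 24 = 3749

q = 149, r = 24


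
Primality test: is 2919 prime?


2919 / 3 = 973 (exact division)
2919 is NOT prime.

No, 2919 is not prime


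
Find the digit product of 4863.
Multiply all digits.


4 × 8 × 6 × 3 = 576


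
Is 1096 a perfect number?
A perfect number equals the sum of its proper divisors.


Proper divisors of 1096: 1, 2, 4, 8, 137, 274, 548
Sum = 1 + 2 + 4 + 8 + 137 + 274 + 548 = 974

No, 1096 is not perfect (974 ≠ 1096)


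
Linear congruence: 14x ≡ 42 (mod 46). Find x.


GCD(14, 46) = 2 divides 42
Divide: 7x ≡ 21 (mod 23)
x ≡ 3 (mod 23)


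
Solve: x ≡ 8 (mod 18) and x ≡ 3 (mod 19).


M = 18*19 = 342
M1 = M/18 = 19, M2 = M/19 = 18
M1^(-1) mod 18 = 1, M2^(-1) mod 19 = 18
x = 8*19*1 + 3*18*18 = 1124
1124 mod 342 = 98
Check: 98 mod 18 = 8 ✓, 98 mod 19 = 3 ✓

x ≡ 98 (mod 342)


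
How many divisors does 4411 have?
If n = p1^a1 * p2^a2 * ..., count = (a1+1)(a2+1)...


4411 = 11^1 × 401^1
d(4411) = (1+1) × (1+1) = 4

4 divisors


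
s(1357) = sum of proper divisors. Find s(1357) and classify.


Proper divisors: 1, 23, 59
Sum = 1 + 23 + 59 = 83
83 < 1357 → deficient

s(1357) = 83 (deficient)


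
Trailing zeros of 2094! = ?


floor(2094/5) = 418
floor(2094/25) = 83
floor(2094/125) = 16
floor(2094/625) = 3
Total = 520

520 trailing zeros


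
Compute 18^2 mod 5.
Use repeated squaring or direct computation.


18^1 mod 5 = 3
18^2 mod 5 = 4


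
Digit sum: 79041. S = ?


7 + 9 + 0 + 4 + 1 = 21


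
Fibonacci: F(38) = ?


Sequence: 1, 1, 2, 3, 5, 8, 13, 21, 34, 55, 89, 144, 233, 377, 610, 987, 1597, 2584, 4181, 6765, 10946, 17711, 28657, 46368, 75025, 121393, 196418, 317811, 514229, 832040, 1346269, 2178309, 3524578, 5702887, 9227465, 14930352, 24157817, 39088169
F(38) = 39088169


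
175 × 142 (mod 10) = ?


175 × 142 = 24850
24850 mod 10 = 0


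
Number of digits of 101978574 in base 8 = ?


101978574 in base 8 = 605010716
Number of digits = 9

9 digits (base 8)


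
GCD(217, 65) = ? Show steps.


217 = 3 * 65 + 22
65 = 2 * 22 + 21
22 = 1 * 21 + 1
21 = 21 * 1 + 0
GCD = 1


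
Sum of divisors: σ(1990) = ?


Divisors of 1990: 1, 2, 5, 10, 199, 398, 995, 1990
Sum = 1 + 2 + 5 + 10 + 199 + 398 + 995 + 1990 = 3600

σ(1990) = 3600


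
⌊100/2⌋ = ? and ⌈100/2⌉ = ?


100/2 = 50.0000
floor = 50
ceil = 50

floor = 50, ceil = 50


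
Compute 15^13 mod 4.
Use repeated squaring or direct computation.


15^1 mod 4 = 3
15^2 mod 4 = 1
15^3 mod 4 = 3
15^4 mod 4 = 1
15^5 mod 4 = 3
15^6 mod 4 = 1
15^7 mod 4 = 3
15^8 mod 4 = 1
15^9 mod 4 = 3
15^10 mod 4 = 1
15^11 mod 4 = 3
15^12 mod 4 = 1
15^13 mod 4 = 3


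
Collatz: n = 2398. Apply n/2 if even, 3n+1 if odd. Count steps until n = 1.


2398 → 1199 → 3598 → 1799 → 5398 → 2699 → 8098 → 4049 → 12148 → 6074 → 3037 → 9112 → 4556 → 2278 → 1139 → 3418 → 1709 → 5128 → 2564 → 1282 → 641 → 1924 → 962 → 481 → 1444 → 722 → 361 → 1084 → 542 → 271 → 814 → 407 → 1222 → 611 → 1834 → 917 → 2752 → 1376 → 688 → 344 → 172 → 86 → 43 → 130 → 65 → 196 → 98 → 49 → 148 → 74 → 37 → 112 → 56 → 28 → 14 → 7 → 22 → 11 → 34 → 17 → 52 → 26 → 13 → 40 → 20 → 10 → 5 → 16 → 8 → 4 → 2 → 1
Total steps = 71

71 steps


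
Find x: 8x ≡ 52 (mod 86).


GCD(8, 86) = 2 divides 52
Divide: 4x ≡ 26 (mod 43)
x ≡ 28 (mod 43)


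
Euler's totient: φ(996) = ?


996 = 2^2 × 3 × 83
Prime factors: 2, 3, 83
φ(996) = 996 × (1-1/2) × (1-1/3) × (1-1/83)
= 996 × 1/2 × 2/3 × 82/83 = 328

φ(996) = 328


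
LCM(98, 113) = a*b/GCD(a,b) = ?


GCD(98, 113) = 1
LCM = 98*113/1 = 11074/1 = 11074

LCM = 11074


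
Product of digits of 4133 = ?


4 × 1 × 3 × 3 = 36


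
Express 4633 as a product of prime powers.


4633 / 41 = 113
113 / 113 = 1
4633 = 41 × 113


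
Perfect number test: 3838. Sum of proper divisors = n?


Proper divisors of 3838: 1, 2, 19, 38, 101, 202, 1919
Sum = 1 + 2 + 19 + 38 + 101 + 202 + 1919 = 2282

No, 3838 is not perfect (2282 ≠ 3838)


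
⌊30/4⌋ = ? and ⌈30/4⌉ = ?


30/4 = 7.5000
floor = 7
ceil = 8

floor = 7, ceil = 8


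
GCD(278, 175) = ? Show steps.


278 = 1 * 175 + 103
175 = 1 * 103 + 72
103 = 1 * 72 + 31
72 = 2 * 31 + 10
31 = 3 * 10 + 1
10 = 10 * 1 + 0
GCD = 1


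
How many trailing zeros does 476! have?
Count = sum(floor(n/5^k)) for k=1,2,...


floor(476/5) = 95
floor(476/25) = 19
floor(476/125) = 3
Total = 117

117 trailing zeros


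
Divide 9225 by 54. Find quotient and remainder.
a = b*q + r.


9225 = 54 * 170 + 45
Check: 9180 + 45 = 9225

q = 170, r = 45


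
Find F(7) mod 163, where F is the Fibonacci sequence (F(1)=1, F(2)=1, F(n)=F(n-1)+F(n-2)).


F(k) mod 163 for k=1..7:
1, 1, 2, 3, 5, 8, 13
F(7) mod 163 = 13


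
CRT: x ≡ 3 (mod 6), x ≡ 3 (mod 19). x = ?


M = 6*19 = 114
M1 = M/6 = 19, M2 = M/19 = 6
M1^(-1) mod 6 = 1, M2^(-1) mod 19 = 16
x = 3*19*1 + 3*6*16 = 345
345 mod 114 = 3
Check: 3 mod 6 = 3 ✓, 3 mod 19 = 3 ✓

x ≡ 3 (mod 114)


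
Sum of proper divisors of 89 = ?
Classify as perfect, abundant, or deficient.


Proper divisors: 1
Sum = 1 = 1
1 < 89 → deficient

s(89) = 1 (deficient)


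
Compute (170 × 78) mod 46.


170 × 78 = 13260
13260 mod 46 = 12


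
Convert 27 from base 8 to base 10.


27 (base 8) = 23 (decimal)
23 (decimal) = 23 (base 10)


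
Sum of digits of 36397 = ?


3 + 6 + 3 + 9 + 7 = 28


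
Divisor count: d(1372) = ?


1372 = 2^2 × 7^3
d(1372) = (2+1) × (3+1) = 12

12 divisors


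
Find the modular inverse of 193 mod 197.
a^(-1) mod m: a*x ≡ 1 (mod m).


Use the extended Euclidean algorithm on (197, 193); each row r = 197*s + 193*t:
r=197, s=1, t=0
r=193, s=0, t=1
q=1: r=4, s=1, t=-1   [197*(1) + 193*(-1) = 4]
q=48: r=1, s=-48, t=49   [197*(-48) + 193*(49) = 1]
q=4: r=0, s=193, t=-197   [197*(193) + 193*(-197) = 0]
GCD = 1 with t = 49, so 193*(49) ≡ 1 (mod 197)
Inverse = 49 mod 197 = 49
Check: 193 * 49 = 9457 ≡ 1 (mod 197)

193^(-1) ≡ 49 (mod 197)


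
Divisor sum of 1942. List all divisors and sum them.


Divisors of 1942: 1, 2, 971, 1942
Sum = 1 + 2 + 971 + 1942 = 2916

σ(1942) = 2916


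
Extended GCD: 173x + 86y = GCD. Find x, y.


Tabular extended Euclidean (each row: r = 173*s + 86*t):
r=173, s=1, t=0
r=86, s=0, t=1
q=2: r=1, s=1, t=-2   [173*(1) + 86*(-2) = 1]
q=86: r=0, s=-86, t=173   [173*(-86) + 86*(173) = 0]
GCD = 1; from the row with r=1: x=1, y=-2
Check: 173*(1) + 86*(-2) = 173 - 172 = 1

GCD = 1, x = 1, y = -2


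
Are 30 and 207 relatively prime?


Euclidean algorithm:
207 = 6 * 30 + 27
30 = 1 * 27 + 3
27 = 9 * 3 + 0
GCD(30, 207) = 3

No, not coprime (GCD = 3)


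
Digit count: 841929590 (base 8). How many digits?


841929590 in base 8 = 6213551566
Number of digits = 10

10 digits (base 8)


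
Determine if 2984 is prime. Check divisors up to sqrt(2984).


2984 / 2 = 1492 (exact division)
2984 is NOT prime.

No, 2984 is not prime


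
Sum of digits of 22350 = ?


2 + 2 + 3 + 5 + 0 = 12


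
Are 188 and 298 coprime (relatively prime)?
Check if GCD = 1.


Euclidean algorithm:
298 = 1 * 188 + 110
188 = 1 * 110 + 78
110 = 1 * 78 + 32
78 = 2 * 32 + 14
32 = 2 * 14 + 4
14 = 3 * 4 + 2
4 = 2 * 2 + 0
GCD(188, 298) = 2

No, not coprime (GCD = 2)


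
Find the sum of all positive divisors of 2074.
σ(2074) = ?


Divisors of 2074: 1, 2, 17, 34, 61, 122, 1037, 2074
Sum = 1 + 2 + 17 + 34 + 61 + 122 + 1037 + 2074 = 3348

σ(2074) = 3348


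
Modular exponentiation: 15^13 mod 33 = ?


15^1 mod 33 = 15
15^2 mod 33 = 27
15^3 mod 33 = 9
15^4 mod 33 = 3
15^5 mod 33 = 12
15^6 mod 33 = 15
15^7 mod 33 = 27
15^8 mod 33 = 9
15^9 mod 33 = 3
15^10 mod 33 = 12
15^11 mod 33 = 15
15^12 mod 33 = 27
15^13 mod 33 = 9


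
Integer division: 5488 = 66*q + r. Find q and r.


5488 = 66 * 83 + 10
Check: 5478 + 10 = 5488

q = 83, r = 10


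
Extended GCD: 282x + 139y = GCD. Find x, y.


Tabular extended Euclidean (each row: r = 282*s + 139*t):
r=282, s=1, t=0
r=139, s=0, t=1
q=2: r=4, s=1, t=-2   [282*(1) + 139*(-2) = 4]
q=34: r=3, s=-34, t=69   [282*(-34) + 139*(69) = 3]
q=1: r=1, s=35, t=-71   [282*(35) + 139*(-71) = 1]
q=3: r=0, s=-139, t=282   [282*(-139) + 139*(282) = 0]
GCD = 1; from the row with r=1: x=35, y=-71
Check: 282*(35) + 139*(-71) = 9870 - 9869 = 1

GCD = 1, x = 35, y = -71


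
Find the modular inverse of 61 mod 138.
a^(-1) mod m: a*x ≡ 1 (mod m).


Use the extended Euclidean algorithm on (138, 61); each row r = 138*s + 61*t:
r=138, s=1, t=0
r=61, s=0, t=1
q=2: r=16, s=1, t=-2   [138*(1) + 61*(-2) = 16]
q=3: r=13, s=-3, t=7   [138*(-3) + 61*(7) = 13]
q=1: r=3, s=4, t=-9   [138*(4) + 61*(-9) = 3]
q=4: r=1, s=-19, t=43   [138*(-19) + 61*(43) = 1]
q=3: r=0, s=61, t=-138   [138*(61) + 61*(-138) = 0]
GCD = 1 with t = 43, so 61*(43) ≡ 1 (mod 138)
Inverse = 43 mod 138 = 43
Check: 61 * 43 = 2623 ≡ 1 (mod 138)

61^(-1) ≡ 43 (mod 138)


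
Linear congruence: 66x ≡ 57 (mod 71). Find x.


GCD(66, 71) = 1, unique solution
a^(-1) mod 71 = 14
x = 14 * 57 mod 71 = 17

x ≡ 17 (mod 71)


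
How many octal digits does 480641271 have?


480641271 in base 8 = 3451400367
Number of digits = 10

10 digits (base 8)


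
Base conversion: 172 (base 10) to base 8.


172 (base 10) = 172 (decimal)
172 (decimal) = 254 (base 8)


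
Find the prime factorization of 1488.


1488 / 2 = 744
744 / 2 = 372
372 / 2 = 186
186 / 2 = 93
93 / 3 = 31
31 / 31 = 1
1488 = 2^4 × 3 × 31


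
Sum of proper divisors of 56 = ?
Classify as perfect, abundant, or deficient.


Proper divisors: 1, 2, 4, 7, 8, 14, 28
Sum = 1 + 2 + 4 + 7 + 8 + 14 + 28 = 64
64 > 56 → abundant

s(56) = 64 (abundant)


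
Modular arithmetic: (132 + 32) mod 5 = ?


132 + 32 = 164
164 mod 5 = 4


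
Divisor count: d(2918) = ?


2918 = 2^1 × 1459^1
d(2918) = (1+1) × (1+1) = 4

4 divisors


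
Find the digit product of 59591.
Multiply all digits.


5 × 9 × 5 × 9 × 1 = 2025


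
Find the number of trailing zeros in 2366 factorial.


floor(2366/5) = 473
floor(2366/25) = 94
floor(2366/125) = 18
floor(2366/625) = 3
Total = 588

588 trailing zeros


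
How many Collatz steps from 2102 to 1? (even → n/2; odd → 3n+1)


2102 → 1051 → 3154 → 1577 → 4732 → 2366 → 1183 → 3550 → 1775 → 5326 → 2663 → 7990 → 3995 → 11986 → 5993 → 17980 → 8990 → 4495 → 13486 → 6743 → 20230 → 10115 → 30346 → 15173 → 45520 → 22760 → 11380 → 5690 → 2845 → 8536 → 4268 → 2134 → 1067 → 3202 → 1601 → 4804 → 2402 → 1201 → 3604 → 1802 → 901 → 2704 → 1352 → 676 → 338 → 169 → 508 → 254 → 127 → 382 → 191 → 574 → 287 → 862 → 431 → 1294 → 647 → 1942 → 971 → 2914 → 1457 → 4372 → 2186 → 1093 → 3280 → 1640 → 820 → 410 → 205 → 616 → 308 → 154 → 77 → 232 → 116 → 58 → 29 → 88 → 44 → 22 → 11 → 34 → 17 → 52 → 26 → 13 → 40 → 20 → 10 → 5 → 16 → 8 → 4 → 2 → 1
Total steps = 94

94 steps


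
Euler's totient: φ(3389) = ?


3389 = 3389
Prime factors: 3389
φ(3389) = 3389 × (1-1/3389)
= 3389 × 3388/3389 = 3388

φ(3389) = 3388


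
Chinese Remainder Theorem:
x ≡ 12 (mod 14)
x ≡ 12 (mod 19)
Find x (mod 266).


M = 14*19 = 266
M1 = M/14 = 19, M2 = M/19 = 14
M1^(-1) mod 14 = 3, M2^(-1) mod 19 = 15
x = 12*19*3 + 12*14*15 = 3204
3204 mod 266 = 12
Check: 12 mod 14 = 12 ✓, 12 mod 19 = 12 ✓

x ≡ 12 (mod 266)


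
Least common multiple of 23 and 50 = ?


GCD(23, 50) = 1
LCM = 23*50/1 = 1150/1 = 1150

LCM = 1150


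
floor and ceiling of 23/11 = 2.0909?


23/11 = 2.0909
floor = 2
ceil = 3

floor = 2, ceil = 3
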